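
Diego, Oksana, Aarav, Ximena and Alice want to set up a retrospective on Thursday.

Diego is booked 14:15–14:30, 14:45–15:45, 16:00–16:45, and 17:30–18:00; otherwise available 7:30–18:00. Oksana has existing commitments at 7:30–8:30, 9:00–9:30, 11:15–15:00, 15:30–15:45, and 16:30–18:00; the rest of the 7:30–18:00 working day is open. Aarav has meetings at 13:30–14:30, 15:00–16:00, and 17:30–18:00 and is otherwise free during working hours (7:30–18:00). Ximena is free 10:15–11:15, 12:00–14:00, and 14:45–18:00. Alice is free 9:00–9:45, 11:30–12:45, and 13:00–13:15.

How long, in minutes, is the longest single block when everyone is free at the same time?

Diego free within 07:30–18:00: 07:30–14:15, 14:30–14:45, 15:45–16:00, 16:45–17:30.
Oksana free within 07:30–18:00: 08:30–09:00, 09:30–11:15, 15:00–15:30, 15:45–16:30.
Aarav free within 07:30–18:00: 07:30–13:30, 14:30–15:00, 16:00–17:30.
Diego ∩ Oksana: 08:30–09:00, 09:30–11:15, 15:45–16:00.
Diego ∩ Oksana ∩ Aarav: 08:30–09:00, 09:30–11:15.
Diego ∩ Oksana ∩ Aarav ∩ Ximena: 10:15–11:15.
Diego ∩ Oksana ∩ Aarav ∩ Ximena ∩ Alice: (none).
No common window.

0 minutes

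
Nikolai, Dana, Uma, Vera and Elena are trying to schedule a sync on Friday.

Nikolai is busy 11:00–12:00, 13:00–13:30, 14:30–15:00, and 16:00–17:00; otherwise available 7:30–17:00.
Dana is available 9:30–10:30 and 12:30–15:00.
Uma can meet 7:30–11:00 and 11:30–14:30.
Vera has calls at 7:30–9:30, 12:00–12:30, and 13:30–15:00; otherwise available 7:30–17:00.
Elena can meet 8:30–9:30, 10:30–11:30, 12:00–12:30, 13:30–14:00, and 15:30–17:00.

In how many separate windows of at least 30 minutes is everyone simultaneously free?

0

Nikolai free within 07:30–17:00: 07:30–11:00, 12:00–13:00, 13:30–14:30, 15:00–16:00.
Vera free within 07:30–17:00: 09:30–12:00, 12:30–13:30, 15:00–17:00.
Nikolai ∩ Dana: 09:30–10:30, 12:30–13:00, 13:30–14:30.
Nikolai ∩ Dana ∩ Uma: 09:30–10:30, 12:30–13:00, 13:30–14:30.
Nikolai ∩ Dana ∩ Uma ∩ Vera: 09:30–10:30, 12:30–13:00.
Nikolai ∩ Dana ∩ Uma ∩ Vera ∩ Elena: (none).
Windows ≥ 30 min: (none).
That's 0 windows.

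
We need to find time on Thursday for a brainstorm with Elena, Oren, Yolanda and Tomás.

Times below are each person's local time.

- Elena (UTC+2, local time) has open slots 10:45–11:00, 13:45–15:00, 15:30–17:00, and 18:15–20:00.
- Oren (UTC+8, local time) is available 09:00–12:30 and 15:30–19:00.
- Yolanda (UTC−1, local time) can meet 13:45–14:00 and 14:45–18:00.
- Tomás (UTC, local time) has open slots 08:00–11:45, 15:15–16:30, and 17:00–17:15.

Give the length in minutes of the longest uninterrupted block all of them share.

Elena → UTC: 08:45–09:00, 11:45–13:00, 13:30–15:00, 16:15–18:00.
Oren → UTC: 01:00–04:30, 07:30–11:00.
Yolanda → UTC: 14:45–15:00, 15:45–19:00.
Tomás → UTC: 08:00–11:45, 15:15–16:30, 17:00–17:15.
Elena ∩ Oren: 08:45–09:00.
Elena ∩ Oren ∩ Yolanda: (none).
Elena ∩ Oren ∩ Yolanda ∩ Tomás: (none).
No common window.

0 minutes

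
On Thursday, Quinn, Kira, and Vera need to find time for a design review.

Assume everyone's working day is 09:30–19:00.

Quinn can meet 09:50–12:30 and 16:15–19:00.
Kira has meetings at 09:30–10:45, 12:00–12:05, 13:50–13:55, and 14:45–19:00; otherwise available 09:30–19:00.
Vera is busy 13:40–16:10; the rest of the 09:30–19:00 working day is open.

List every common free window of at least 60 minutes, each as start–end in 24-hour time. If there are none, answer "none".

Kira free within 09:30–19:00: 10:45–12:00, 12:05–13:50, 13:55–14:45.
Vera free within 09:30–19:00: 09:30–13:40, 16:10–19:00.
Quinn ∩ Kira: 10:45–12:00, 12:05–12:30.
Quinn ∩ Kira ∩ Vera: 10:45–12:00, 12:05–12:30.
Windows ≥ 60 min: 10:45–12:00.

10:45–12:00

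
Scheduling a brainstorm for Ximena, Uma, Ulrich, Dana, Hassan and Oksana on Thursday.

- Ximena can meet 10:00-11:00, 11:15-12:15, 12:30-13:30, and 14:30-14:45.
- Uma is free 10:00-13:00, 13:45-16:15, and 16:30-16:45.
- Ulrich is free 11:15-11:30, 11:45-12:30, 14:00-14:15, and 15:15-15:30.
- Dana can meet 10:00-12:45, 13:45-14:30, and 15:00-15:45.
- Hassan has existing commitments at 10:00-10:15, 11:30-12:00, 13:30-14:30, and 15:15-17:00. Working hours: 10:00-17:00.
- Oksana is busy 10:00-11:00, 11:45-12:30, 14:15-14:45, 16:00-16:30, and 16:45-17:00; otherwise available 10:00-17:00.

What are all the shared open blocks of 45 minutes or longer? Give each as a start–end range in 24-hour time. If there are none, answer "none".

Hassan free within 10:00–17:00: 10:15–11:30, 12:00–13:30, 14:30–15:15.
Oksana free within 10:00–17:00: 11:00–11:45, 12:30–14:15, 14:45–16:00, 16:30–16:45.
Ximena ∩ Uma: 10:00–11:00, 11:15–12:15, 12:30–13:00, 14:30–14:45.
Ximena ∩ Uma ∩ Ulrich: 11:15–11:30, 11:45–12:15.
Ximena ∩ Uma ∩ Ulrich ∩ Dana: 11:15–11:30, 11:45–12:15.
Ximena ∩ Uma ∩ Ulrich ∩ Dana ∩ Hassan: 11:15–11:30, 12:00–12:15.
Ximena ∩ Uma ∩ Ulrich ∩ Dana ∩ Hassan ∩ Oksana: 11:15–11:30.
Windows ≥ 45 min: (none).

none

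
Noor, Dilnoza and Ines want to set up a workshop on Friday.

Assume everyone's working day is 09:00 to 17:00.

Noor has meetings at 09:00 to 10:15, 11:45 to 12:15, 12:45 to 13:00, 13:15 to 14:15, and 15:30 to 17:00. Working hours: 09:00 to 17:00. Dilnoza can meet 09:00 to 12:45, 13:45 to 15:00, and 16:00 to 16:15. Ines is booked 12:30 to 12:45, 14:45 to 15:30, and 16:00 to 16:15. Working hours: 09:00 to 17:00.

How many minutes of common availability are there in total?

135 minutes

Noor free within 09:00–17:00: 10:15–11:45, 12:15–12:45, 13:00–13:15, 14:15–15:30.
Ines free within 09:00–17:00: 09:00–12:30, 12:45–14:45, 15:30–16:00, 16:15–17:00.
Noor ∩ Dilnoza: 10:15–11:45, 12:15–12:45, 14:15–15:00.
Noor ∩ Dilnoza ∩ Ines: 10:15–11:45, 12:15–12:30, 14:15–14:45.
Total common minutes: 90 + 15 + 30 = 135.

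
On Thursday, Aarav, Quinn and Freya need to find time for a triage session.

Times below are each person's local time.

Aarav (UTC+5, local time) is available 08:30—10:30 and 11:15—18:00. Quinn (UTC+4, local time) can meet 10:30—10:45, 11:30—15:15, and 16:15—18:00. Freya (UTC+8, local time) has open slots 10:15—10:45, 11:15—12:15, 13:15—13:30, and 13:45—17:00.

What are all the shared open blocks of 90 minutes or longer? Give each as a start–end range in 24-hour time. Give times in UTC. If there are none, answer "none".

07:30–09:00

Aarav → UTC: 03:30–05:30, 06:15–13:00.
Quinn → UTC: 06:30–06:45, 07:30–11:15, 12:15–14:00.
Freya → UTC: 02:15–02:45, 03:15–04:15, 05:15–05:30, 05:45–09:00.
Aarav ∩ Quinn: 06:30–06:45, 07:30–11:15, 12:15–13:00.
Aarav ∩ Quinn ∩ Freya: 06:30–06:45, 07:30–09:00.
Windows ≥ 90 min: 07:30–09:00.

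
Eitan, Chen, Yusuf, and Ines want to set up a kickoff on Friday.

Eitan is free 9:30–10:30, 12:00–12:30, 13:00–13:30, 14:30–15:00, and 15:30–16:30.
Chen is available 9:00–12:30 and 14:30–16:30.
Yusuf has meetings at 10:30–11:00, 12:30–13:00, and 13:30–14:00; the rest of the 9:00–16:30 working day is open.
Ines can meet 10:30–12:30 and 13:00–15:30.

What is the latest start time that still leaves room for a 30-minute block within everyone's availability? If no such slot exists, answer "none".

14:30

Yusuf free within 09:00–16:30: 09:00–10:30, 11:00–12:30, 13:00–13:30, 14:00–16:30.
Eitan ∩ Chen: 09:30–10:30, 12:00–12:30, 14:30–15:00, 15:30–16:30.
Eitan ∩ Chen ∩ Yusuf: 09:30–10:30, 12:00–12:30, 14:30–15:00, 15:30–16:30.
Eitan ∩ Chen ∩ Yusuf ∩ Ines: 12:00–12:30, 14:30–15:00.
Windows ≥ 30 min: 12:00–12:30, 14:30–15:00.
Latest start in the last window 14:30–15:00 is 15:00 − 30 min = 14:30.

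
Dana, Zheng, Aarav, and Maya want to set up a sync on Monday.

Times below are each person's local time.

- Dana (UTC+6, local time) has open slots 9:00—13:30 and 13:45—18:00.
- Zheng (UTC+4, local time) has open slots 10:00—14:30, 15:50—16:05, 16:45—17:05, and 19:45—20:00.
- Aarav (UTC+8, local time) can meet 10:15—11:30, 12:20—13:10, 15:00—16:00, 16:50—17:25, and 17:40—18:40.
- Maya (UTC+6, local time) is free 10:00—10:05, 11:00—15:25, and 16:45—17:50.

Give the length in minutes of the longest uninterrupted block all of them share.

Dana → UTC: 03:00–07:30, 07:45–12:00.
Zheng → UTC: 06:00–10:30, 11:50–12:05, 12:45–13:05, 15:45–16:00.
Aarav → UTC: 02:15–03:30, 04:20–05:10, 07:00–08:00, 08:50–09:25, 09:40–10:40.
Maya → UTC: 04:00–04:05, 05:00–09:25, 10:45–11:50.
Dana ∩ Zheng: 06:00–07:30, 07:45–10:30, 11:50–12:00.
Dana ∩ Zheng ∩ Aarav: 07:00–07:30, 07:45–08:00, 08:50–09:25, 09:40–10:30.
Dana ∩ Zheng ∩ Aarav ∩ Maya: 07:00–07:30, 07:45–08:00, 08:50–09:25.
Common window lengths: 30, 15, 35 min; longest is 35.

35 minutes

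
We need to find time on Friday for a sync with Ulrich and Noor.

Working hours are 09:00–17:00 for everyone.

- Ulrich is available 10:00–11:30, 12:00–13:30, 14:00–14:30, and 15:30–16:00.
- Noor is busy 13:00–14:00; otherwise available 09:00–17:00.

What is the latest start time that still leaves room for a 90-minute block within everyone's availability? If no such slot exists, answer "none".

10:00

Noor free within 09:00–17:00: 09:00–13:00, 14:00–17:00.
Ulrich ∩ Noor: 10:00–11:30, 12:00–13:00, 14:00–14:30, 15:30–16:00.
Windows ≥ 90 min: 10:00–11:30.
Latest start in the last window 10:00–11:30 is 11:30 − 90 min = 10:00.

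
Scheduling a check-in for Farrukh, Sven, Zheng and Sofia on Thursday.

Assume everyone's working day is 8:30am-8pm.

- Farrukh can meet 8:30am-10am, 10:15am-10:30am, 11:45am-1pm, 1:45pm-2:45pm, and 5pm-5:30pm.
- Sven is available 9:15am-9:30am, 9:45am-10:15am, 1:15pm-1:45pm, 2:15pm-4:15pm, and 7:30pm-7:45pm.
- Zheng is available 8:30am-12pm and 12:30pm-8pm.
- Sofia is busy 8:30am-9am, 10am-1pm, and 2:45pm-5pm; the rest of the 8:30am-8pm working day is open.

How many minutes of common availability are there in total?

60 minutes

Sofia free within 08:30–20:00: 09:00–10:00, 13:00–14:45, 17:00–20:00.
Farrukh ∩ Sven: 09:15–09:30, 09:45–10:00, 14:15–14:45.
Farrukh ∩ Sven ∩ Zheng: 09:15–09:30, 09:45–10:00, 14:15–14:45.
Farrukh ∩ Sven ∩ Zheng ∩ Sofia: 09:15–09:30, 09:45–10:00, 14:15–14:45.
Total common minutes: 15 + 15 + 30 = 60.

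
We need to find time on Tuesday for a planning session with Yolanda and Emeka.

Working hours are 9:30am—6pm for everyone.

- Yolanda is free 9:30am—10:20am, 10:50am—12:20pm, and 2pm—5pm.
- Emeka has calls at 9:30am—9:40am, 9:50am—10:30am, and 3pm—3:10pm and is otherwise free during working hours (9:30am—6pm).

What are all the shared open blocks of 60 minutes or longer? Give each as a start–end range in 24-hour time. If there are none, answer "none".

Emeka free within 09:30–18:00: 09:40–09:50, 10:30–15:00, 15:10–18:00.
Yolanda ∩ Emeka: 09:40–09:50, 10:50–12:20, 14:00–15:00, 15:10–17:00.
Windows ≥ 60 min: 10:50–12:20, 14:00–15:00, 15:10–17:00.

10:50–12:20, 14:00–15:00, 15:10–17:00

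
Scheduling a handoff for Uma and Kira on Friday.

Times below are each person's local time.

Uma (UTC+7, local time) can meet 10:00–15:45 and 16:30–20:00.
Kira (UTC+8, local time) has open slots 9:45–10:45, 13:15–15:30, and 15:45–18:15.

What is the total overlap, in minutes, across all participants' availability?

240 minutes

Uma → UTC: 03:00–08:45, 09:30–13:00.
Kira → UTC: 01:45–02:45, 05:15–07:30, 07:45–10:15.
Uma ∩ Kira: 05:15–07:30, 07:45–08:45, 09:30–10:15.
Total common minutes: 135 + 60 + 45 = 240.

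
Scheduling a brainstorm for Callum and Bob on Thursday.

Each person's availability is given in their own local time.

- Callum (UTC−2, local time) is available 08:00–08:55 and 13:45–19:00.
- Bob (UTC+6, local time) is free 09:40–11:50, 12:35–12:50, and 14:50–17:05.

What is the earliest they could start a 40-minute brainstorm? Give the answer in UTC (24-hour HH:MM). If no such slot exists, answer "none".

Callum → UTC: 10:00–10:55, 15:45–21:00.
Bob → UTC: 03:40–05:50, 06:35–06:50, 08:50–11:05.
Callum ∩ Bob: 10:00–10:55.
Windows ≥ 40 min: 10:00–10:55.
Earliest such window starts at 10:00.

10:00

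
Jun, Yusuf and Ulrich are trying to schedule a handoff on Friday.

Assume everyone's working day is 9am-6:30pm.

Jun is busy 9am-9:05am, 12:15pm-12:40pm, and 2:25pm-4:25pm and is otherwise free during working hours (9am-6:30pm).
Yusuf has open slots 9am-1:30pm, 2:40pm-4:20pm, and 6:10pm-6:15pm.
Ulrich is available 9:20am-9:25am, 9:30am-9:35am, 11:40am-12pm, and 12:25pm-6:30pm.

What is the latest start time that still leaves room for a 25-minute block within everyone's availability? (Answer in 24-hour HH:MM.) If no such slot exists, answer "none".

13:05

Jun free within 09:00–18:30: 09:05–12:15, 12:40–14:25, 16:25–18:30.
Jun ∩ Yusuf: 09:05–12:15, 12:40–13:30, 18:10–18:15.
Jun ∩ Yusuf ∩ Ulrich: 09:20–09:25, 09:30–09:35, 11:40–12:00, 12:40–13:30, 18:10–18:15.
Windows ≥ 25 min: 12:40–13:30.
Latest start in the last window 12:40–13:30 is 13:30 − 25 min = 13:05.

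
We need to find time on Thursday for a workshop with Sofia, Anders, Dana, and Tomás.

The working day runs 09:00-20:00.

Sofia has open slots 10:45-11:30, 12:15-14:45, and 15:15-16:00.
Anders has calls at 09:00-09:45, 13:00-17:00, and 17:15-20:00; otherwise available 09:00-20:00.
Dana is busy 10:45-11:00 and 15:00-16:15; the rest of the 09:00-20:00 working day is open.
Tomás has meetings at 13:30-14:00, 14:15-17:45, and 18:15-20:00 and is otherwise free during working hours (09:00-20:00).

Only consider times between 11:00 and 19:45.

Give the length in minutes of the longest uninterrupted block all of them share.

45 minutes

Anders free within 09:00–20:00: 09:45–13:00, 17:00–17:15.
Dana free within 09:00–20:00: 09:00–10:45, 11:00–15:00, 16:15–20:00.
Tomás free within 09:00–20:00: 09:00–13:30, 14:00–14:15, 17:45–18:15.
Sofia ∩ Anders: 10:45–11:30, 12:15–13:00.
Sofia ∩ Anders ∩ Dana: 11:00–11:30, 12:15–13:00.
Sofia ∩ Anders ∩ Dana ∩ Tomás: 11:00–11:30, 12:15–13:00.
Restricted to 11:00–19:45: 11:00–11:30, 12:15–13:00.
Common window lengths: 30, 45 min; longest is 45.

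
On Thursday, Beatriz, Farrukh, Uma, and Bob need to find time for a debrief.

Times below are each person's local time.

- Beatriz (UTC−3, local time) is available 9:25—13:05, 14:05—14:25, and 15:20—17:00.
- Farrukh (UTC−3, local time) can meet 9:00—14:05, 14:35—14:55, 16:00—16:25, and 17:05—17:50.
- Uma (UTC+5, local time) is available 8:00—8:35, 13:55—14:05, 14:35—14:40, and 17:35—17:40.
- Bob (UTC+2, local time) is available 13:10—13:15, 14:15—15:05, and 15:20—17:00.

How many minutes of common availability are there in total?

5 minutes

Beatriz → UTC: 12:25–16:05, 17:05–17:25, 18:20–20:00.
Farrukh → UTC: 12:00–17:05, 17:35–17:55, 19:00–19:25, 20:05–20:50.
Uma → UTC: 03:00–03:35, 08:55–09:05, 09:35–09:40, 12:35–12:40.
Bob → UTC: 11:10–11:15, 12:15–13:05, 13:20–15:00.
Beatriz ∩ Farrukh: 12:25–16:05, 19:00–19:25.
Beatriz ∩ Farrukh ∩ Uma: 12:35–12:40.
Beatriz ∩ Farrukh ∩ Uma ∩ Bob: 12:35–12:40.
Total common minutes: 5.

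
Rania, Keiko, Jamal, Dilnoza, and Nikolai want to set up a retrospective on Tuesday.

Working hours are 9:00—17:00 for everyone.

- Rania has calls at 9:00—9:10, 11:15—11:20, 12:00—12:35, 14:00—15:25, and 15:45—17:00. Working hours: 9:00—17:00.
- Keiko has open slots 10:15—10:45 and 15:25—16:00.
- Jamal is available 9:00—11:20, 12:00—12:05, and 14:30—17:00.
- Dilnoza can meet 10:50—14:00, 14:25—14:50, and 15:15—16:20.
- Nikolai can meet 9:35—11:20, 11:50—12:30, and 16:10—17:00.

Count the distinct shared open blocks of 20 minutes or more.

0

Rania free within 09:00–17:00: 09:10–11:15, 11:20–12:00, 12:35–14:00, 15:25–15:45.
Rania ∩ Keiko: 10:15–10:45, 15:25–15:45.
Rania ∩ Keiko ∩ Jamal: 10:15–10:45, 15:25–15:45.
Rania ∩ Keiko ∩ Jamal ∩ Dilnoza: 15:25–15:45.
Rania ∩ Keiko ∩ Jamal ∩ Dilnoza ∩ Nikolai: (none).
Windows ≥ 20 min: (none).
That's 0 windows.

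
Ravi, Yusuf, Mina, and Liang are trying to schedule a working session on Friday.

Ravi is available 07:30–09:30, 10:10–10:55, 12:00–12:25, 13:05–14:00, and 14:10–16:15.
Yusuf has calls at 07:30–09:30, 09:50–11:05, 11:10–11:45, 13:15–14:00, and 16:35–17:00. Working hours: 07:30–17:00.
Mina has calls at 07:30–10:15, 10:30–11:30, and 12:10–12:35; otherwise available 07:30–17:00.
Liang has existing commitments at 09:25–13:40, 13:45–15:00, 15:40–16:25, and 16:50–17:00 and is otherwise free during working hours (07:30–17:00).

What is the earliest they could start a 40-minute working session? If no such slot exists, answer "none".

15:00

Yusuf free within 07:30–17:00: 09:30–09:50, 11:05–11:10, 11:45–13:15, 14:00–16:35.
Mina free within 07:30–17:00: 10:15–10:30, 11:30–12:10, 12:35–17:00.
Liang free within 07:30–17:00: 07:30–09:25, 13:40–13:45, 15:00–15:40, 16:25–16:50.
Ravi ∩ Yusuf: 12:00–12:25, 13:05–13:15, 14:10–16:15.
Ravi ∩ Yusuf ∩ Mina: 12:00–12:10, 13:05–13:15, 14:10–16:15.
Ravi ∩ Yusuf ∩ Mina ∩ Liang: 15:00–15:40.
Windows ≥ 40 min: 15:00–15:40.
Earliest such window starts at 15:00.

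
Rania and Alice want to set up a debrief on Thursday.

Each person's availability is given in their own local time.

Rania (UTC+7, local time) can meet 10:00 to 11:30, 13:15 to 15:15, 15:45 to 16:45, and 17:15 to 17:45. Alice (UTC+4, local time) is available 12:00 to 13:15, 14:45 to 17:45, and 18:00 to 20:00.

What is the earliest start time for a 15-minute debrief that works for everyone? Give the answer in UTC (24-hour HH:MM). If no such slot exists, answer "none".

Rania → UTC: 03:00–04:30, 06:15–08:15, 08:45–09:45, 10:15–10:45.
Alice → UTC: 08:00–09:15, 10:45–13:45, 14:00–16:00.
Rania ∩ Alice: 08:00–08:15, 08:45–09:15.
Windows ≥ 15 min: 08:00–08:15, 08:45–09:15.
Earliest such window starts at 08:00.

08:00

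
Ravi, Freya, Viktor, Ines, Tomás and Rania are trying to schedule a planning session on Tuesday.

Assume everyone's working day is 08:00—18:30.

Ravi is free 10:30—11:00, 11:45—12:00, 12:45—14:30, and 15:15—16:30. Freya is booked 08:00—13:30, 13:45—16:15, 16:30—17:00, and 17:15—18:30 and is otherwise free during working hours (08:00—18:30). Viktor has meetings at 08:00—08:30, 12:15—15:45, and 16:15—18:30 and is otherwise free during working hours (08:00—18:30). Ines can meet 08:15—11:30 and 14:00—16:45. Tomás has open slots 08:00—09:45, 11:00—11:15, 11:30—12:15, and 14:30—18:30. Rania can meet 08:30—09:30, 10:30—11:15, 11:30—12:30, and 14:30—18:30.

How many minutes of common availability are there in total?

0 minutes

Freya free within 08:00–18:30: 13:30–13:45, 16:15–16:30, 17:00–17:15.
Viktor free within 08:00–18:30: 08:30–12:15, 15:45–16:15.
Ravi ∩ Freya: 13:30–13:45, 16:15–16:30.
Ravi ∩ Freya ∩ Viktor: (none).
Ravi ∩ Freya ∩ Viktor ∩ Ines: (none).
Ravi ∩ Freya ∩ Viktor ∩ Ines ∩ Tomás: (none).
Ravi ∩ Freya ∩ Viktor ∩ Ines ∩ Tomás ∩ Rania: (none).
Total common minutes: 0.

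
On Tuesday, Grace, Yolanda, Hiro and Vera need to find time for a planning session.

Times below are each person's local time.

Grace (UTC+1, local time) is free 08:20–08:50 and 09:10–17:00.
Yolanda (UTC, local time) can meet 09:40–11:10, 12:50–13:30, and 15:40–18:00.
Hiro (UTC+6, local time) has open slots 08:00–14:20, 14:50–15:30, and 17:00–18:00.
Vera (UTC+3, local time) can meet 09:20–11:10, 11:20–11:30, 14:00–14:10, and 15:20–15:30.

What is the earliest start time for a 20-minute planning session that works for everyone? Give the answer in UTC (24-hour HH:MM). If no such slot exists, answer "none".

none

Grace → UTC: 07:20–07:50, 08:10–16:00.
Yolanda → UTC: 09:40–11:10, 12:50–13:30, 15:40–18:00.
Hiro → UTC: 02:00–08:20, 08:50–09:30, 11:00–12:00.
Vera → UTC: 06:20–08:10, 08:20–08:30, 11:00–11:10, 12:20–12:30.
Grace ∩ Yolanda: 09:40–11:10, 12:50–13:30, 15:40–16:00.
Grace ∩ Yolanda ∩ Hiro: 11:00–11:10.
Grace ∩ Yolanda ∩ Hiro ∩ Vera: 11:00–11:10.
Windows ≥ 20 min: (none).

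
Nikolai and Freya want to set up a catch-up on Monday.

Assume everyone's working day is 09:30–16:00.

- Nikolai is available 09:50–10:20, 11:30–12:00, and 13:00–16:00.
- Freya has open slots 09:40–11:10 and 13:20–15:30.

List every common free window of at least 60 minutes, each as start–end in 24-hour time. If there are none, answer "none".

13:20–15:30

Nikolai ∩ Freya: 09:50–10:20, 13:20–15:30.
Windows ≥ 60 min: 13:20–15:30.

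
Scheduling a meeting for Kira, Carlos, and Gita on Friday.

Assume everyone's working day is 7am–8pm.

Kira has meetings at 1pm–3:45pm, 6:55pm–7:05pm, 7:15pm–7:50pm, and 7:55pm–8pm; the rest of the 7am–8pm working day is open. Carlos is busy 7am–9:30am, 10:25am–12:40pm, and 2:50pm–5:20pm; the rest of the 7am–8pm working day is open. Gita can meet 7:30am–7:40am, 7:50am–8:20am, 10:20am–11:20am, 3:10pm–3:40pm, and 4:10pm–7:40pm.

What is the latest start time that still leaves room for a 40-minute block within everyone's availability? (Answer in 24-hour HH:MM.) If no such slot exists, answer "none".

18:15

Kira free within 07:00–20:00: 07:00–13:00, 15:45–18:55, 19:05–19:15, 19:50–19:55.
Carlos free within 07:00–20:00: 09:30–10:25, 12:40–14:50, 17:20–20:00.
Kira ∩ Carlos: 09:30–10:25, 12:40–13:00, 17:20–18:55, 19:05–19:15, 19:50–19:55.
Kira ∩ Carlos ∩ Gita: 10:20–10:25, 17:20–18:55, 19:05–19:15.
Windows ≥ 40 min: 17:20–18:55.
Latest start in the last window 17:20–18:55 is 18:55 − 40 min = 18:15.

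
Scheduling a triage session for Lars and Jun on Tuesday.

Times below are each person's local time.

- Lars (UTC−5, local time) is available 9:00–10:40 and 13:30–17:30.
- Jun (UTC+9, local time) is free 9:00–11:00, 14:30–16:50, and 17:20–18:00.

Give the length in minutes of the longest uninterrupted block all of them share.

Lars → UTC: 14:00–15:40, 18:30–22:30.
Jun → UTC: 00:00–02:00, 05:30–07:50, 08:20–09:00.
Lars ∩ Jun: (none).
No common window.

0 minutes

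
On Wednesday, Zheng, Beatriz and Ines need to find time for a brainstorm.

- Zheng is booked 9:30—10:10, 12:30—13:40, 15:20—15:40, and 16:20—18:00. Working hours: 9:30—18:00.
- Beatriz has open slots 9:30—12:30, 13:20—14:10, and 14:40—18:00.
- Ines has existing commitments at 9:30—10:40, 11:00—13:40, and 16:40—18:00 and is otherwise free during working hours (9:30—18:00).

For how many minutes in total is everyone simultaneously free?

Zheng free within 09:30–18:00: 10:10–12:30, 13:40–15:20, 15:40–16:20.
Ines free within 09:30–18:00: 10:40–11:00, 13:40–16:40.
Zheng ∩ Beatriz: 10:10–12:30, 13:40–14:10, 14:40–15:20, 15:40–16:20.
Zheng ∩ Beatriz ∩ Ines: 10:40–11:00, 13:40–14:10, 14:40–15:20, 15:40–16:20.
Total common minutes: 20 + 30 + 40 + 40 = 130.

130 minutes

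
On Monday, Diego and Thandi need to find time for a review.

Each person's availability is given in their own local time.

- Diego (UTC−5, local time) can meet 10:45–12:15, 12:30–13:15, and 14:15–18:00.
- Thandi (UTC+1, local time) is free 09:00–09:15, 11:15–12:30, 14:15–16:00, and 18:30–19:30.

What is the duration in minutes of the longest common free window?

Diego → UTC: 15:45–17:15, 17:30–18:15, 19:15–23:00.
Thandi → UTC: 08:00–08:15, 10:15–11:30, 13:15–15:00, 17:30–18:30.
Diego ∩ Thandi: 17:30–18:15.
Single common window of 45 minutes.

45 minutes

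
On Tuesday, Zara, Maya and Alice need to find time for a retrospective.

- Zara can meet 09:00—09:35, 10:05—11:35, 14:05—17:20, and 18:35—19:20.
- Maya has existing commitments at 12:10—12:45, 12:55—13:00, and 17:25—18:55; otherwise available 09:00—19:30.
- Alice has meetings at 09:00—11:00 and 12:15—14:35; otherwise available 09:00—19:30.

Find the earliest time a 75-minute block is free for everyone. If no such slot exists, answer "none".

Maya free within 09:00–19:30: 09:00–12:10, 12:45–12:55, 13:00–17:25, 18:55–19:30.
Alice free within 09:00–19:30: 11:00–12:15, 14:35–19:30.
Zara ∩ Maya: 09:00–09:35, 10:05–11:35, 14:05–17:20, 18:55–19:20.
Zara ∩ Maya ∩ Alice: 11:00–11:35, 14:35–17:20, 18:55–19:20.
Windows ≥ 75 min: 14:35–17:20.
Earliest such window starts at 14:35.

14:35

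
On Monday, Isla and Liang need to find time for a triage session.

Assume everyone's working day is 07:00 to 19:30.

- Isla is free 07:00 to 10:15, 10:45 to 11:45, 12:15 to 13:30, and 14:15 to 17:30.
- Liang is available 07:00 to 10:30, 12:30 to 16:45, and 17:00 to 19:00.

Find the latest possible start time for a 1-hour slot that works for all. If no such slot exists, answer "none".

15:45

Isla ∩ Liang: 07:00–10:15, 12:30–13:30, 14:15–16:45, 17:00–17:30.
Windows ≥ 60 min: 07:00–10:15, 12:30–13:30, 14:15–16:45.
Latest start in the last window 14:15–16:45 is 16:45 − 60 min = 15:45.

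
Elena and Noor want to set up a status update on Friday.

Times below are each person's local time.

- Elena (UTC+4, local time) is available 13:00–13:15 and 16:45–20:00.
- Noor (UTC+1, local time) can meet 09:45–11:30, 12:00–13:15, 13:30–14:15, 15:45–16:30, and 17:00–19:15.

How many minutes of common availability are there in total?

90 minutes

Elena → UTC: 09:00–09:15, 12:45–16:00.
Noor → UTC: 08:45–10:30, 11:00–12:15, 12:30–13:15, 14:45–15:30, 16:00–18:15.
Elena ∩ Noor: 09:00–09:15, 12:45–13:15, 14:45–15:30.
Total common minutes: 15 + 30 + 45 = 90.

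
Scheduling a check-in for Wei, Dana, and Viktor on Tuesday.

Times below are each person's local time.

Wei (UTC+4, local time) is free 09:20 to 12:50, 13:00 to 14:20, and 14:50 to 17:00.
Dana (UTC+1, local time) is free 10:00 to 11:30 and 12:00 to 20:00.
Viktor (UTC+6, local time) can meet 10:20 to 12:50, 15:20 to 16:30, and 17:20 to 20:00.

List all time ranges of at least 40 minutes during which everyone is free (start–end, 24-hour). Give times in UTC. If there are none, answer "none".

Wei → UTC: 05:20–08:50, 09:00–10:20, 10:50–13:00.
Dana → UTC: 09:00–10:30, 11:00–19:00.
Viktor → UTC: 04:20–06:50, 09:20–10:30, 11:20–14:00.
Wei ∩ Dana: 09:00–10:20, 11:00–13:00.
Wei ∩ Dana ∩ Viktor: 09:20–10:20, 11:20–13:00.
Windows ≥ 40 min: 09:20–10:20, 11:20–13:00.

09:20–10:20, 11:20–13:00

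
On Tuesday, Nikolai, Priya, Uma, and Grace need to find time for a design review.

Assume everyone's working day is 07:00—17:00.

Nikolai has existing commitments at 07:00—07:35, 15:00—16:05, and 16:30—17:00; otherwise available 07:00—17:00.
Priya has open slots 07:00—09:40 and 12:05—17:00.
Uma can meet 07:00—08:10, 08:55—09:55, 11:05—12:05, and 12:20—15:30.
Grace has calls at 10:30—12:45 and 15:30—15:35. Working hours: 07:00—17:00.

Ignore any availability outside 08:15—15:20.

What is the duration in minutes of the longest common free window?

135 minutes

Nikolai free within 07:00–17:00: 07:35–15:00, 16:05–16:30.
Grace free within 07:00–17:00: 07:00–10:30, 12:45–15:30, 15:35–17:00.
Nikolai ∩ Priya: 07:35–09:40, 12:05–15:00, 16:05–16:30.
Nikolai ∩ Priya ∩ Uma: 07:35–08:10, 08:55–09:40, 12:20–15:00.
Nikolai ∩ Priya ∩ Uma ∩ Grace: 07:35–08:10, 08:55–09:40, 12:45–15:00.
Restricted to 08:15–15:20: 08:55–09:40, 12:45–15:00.
Common window lengths: 45, 135 min; longest is 135.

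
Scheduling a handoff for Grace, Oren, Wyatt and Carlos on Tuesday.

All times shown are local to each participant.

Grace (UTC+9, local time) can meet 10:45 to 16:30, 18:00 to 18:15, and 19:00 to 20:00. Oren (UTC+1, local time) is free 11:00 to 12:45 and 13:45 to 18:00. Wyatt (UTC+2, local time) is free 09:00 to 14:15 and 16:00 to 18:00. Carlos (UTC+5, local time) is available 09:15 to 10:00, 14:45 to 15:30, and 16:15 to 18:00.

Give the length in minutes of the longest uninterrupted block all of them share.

30 minutes

Grace → UTC: 01:45–07:30, 09:00–09:15, 10:00–11:00.
Oren → UTC: 10:00–11:45, 12:45–17:00.
Wyatt → UTC: 07:00–12:15, 14:00–16:00.
Carlos → UTC: 04:15–05:00, 09:45–10:30, 11:15–13:00.
Grace ∩ Oren: 10:00–11:00.
Grace ∩ Oren ∩ Wyatt: 10:00–11:00.
Grace ∩ Oren ∩ Wyatt ∩ Carlos: 10:00–10:30.
Single common window of 30 minutes.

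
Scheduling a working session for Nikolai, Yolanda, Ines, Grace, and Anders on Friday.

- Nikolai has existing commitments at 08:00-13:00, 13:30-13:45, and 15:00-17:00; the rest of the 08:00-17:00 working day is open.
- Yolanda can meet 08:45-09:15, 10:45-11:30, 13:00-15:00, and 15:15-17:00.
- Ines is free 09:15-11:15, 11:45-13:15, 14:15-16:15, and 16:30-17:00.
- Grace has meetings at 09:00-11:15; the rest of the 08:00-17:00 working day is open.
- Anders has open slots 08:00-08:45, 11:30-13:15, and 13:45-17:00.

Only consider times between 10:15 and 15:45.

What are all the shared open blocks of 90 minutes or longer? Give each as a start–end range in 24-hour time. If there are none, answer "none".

Nikolai free within 08:00–17:00: 13:00–13:30, 13:45–15:00.
Grace free within 08:00–17:00: 08:00–09:00, 11:15–17:00.
Nikolai ∩ Yolanda: 13:00–13:30, 13:45–15:00.
Nikolai ∩ Yolanda ∩ Ines: 13:00–13:15, 14:15–15:00.
Nikolai ∩ Yolanda ∩ Ines ∩ Grace: 13:00–13:15, 14:15–15:00.
Nikolai ∩ Yolanda ∩ Ines ∩ Grace ∩ Anders: 13:00–13:15, 14:15–15:00.
Restricted to 10:15–15:45: 13:00–13:15, 14:15–15:00.
Windows ≥ 90 min: (none).

none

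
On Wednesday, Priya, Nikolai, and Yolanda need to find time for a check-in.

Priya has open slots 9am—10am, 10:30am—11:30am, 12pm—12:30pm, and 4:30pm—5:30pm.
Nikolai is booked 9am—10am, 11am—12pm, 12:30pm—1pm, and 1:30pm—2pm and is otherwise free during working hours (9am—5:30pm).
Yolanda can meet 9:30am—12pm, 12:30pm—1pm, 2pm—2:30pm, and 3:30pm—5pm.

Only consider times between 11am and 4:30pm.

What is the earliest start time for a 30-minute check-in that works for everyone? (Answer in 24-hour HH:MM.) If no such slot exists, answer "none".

Nikolai free within 09:00–17:30: 10:00–11:00, 12:00–12:30, 13:00–13:30, 14:00–17:30.
Priya ∩ Nikolai: 10:30–11:00, 12:00–12:30, 16:30–17:30.
Priya ∩ Nikolai ∩ Yolanda: 10:30–11:00, 16:30–17:00.
Restricted to 11:00–16:30: (none).
Windows ≥ 30 min: (none).

none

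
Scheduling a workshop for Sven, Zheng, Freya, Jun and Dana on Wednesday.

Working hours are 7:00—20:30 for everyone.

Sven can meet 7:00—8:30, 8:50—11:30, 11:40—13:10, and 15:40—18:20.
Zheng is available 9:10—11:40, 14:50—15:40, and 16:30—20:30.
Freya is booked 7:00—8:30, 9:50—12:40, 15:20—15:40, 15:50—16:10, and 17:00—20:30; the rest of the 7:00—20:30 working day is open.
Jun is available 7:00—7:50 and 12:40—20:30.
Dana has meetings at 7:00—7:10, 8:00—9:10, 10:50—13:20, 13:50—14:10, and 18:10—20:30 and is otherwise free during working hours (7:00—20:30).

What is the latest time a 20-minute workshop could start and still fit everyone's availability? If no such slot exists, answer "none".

16:40

Freya free within 07:00–20:30: 08:30–09:50, 12:40–15:20, 15:40–15:50, 16:10–17:00.
Dana free within 07:00–20:30: 07:10–08:00, 09:10–10:50, 13:20–13:50, 14:10–18:10.
Sven ∩ Zheng: 09:10–11:30, 16:30–18:20.
Sven ∩ Zheng ∩ Freya: 09:10–09:50, 16:30–17:00.
Sven ∩ Zheng ∩ Freya ∩ Jun: 16:30–17:00.
Sven ∩ Zheng ∩ Freya ∩ Jun ∩ Dana: 16:30–17:00.
Windows ≥ 20 min: 16:30–17:00.
Latest start in the last window 16:30–17:00 is 17:00 − 20 min = 16:40.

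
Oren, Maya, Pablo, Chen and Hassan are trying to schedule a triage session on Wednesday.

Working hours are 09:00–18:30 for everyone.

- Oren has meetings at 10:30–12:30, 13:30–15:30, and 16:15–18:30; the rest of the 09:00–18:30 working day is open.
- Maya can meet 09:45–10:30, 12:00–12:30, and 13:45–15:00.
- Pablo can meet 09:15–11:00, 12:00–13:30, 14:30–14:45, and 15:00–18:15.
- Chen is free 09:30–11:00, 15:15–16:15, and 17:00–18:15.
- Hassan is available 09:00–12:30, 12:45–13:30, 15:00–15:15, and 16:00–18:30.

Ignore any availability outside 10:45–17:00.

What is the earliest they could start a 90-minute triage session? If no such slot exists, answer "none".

Oren free within 09:00–18:30: 09:00–10:30, 12:30–13:30, 15:30–16:15.
Oren ∩ Maya: 09:45–10:30.
Oren ∩ Maya ∩ Pablo: 09:45–10:30.
Oren ∩ Maya ∩ Pablo ∩ Chen: 09:45–10:30.
Oren ∩ Maya ∩ Pablo ∩ Chen ∩ Hassan: 09:45–10:30.
Restricted to 10:45–17:00: (none).
Windows ≥ 90 min: (none).

none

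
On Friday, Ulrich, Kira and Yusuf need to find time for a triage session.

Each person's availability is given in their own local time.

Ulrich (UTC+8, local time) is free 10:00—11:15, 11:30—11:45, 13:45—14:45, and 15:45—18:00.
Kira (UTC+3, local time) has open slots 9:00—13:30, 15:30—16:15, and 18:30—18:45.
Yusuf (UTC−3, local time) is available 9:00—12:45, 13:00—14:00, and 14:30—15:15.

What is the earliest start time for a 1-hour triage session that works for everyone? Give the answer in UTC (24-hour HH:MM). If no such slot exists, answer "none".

Ulrich → UTC: 02:00–03:15, 03:30–03:45, 05:45–06:45, 07:45–10:00.
Kira → UTC: 06:00–10:30, 12:30–13:15, 15:30–15:45.
Yusuf → UTC: 12:00–15:45, 16:00–17:00, 17:30–18:15.
Ulrich ∩ Kira: 06:00–06:45, 07:45–10:00.
Ulrich ∩ Kira ∩ Yusuf: (none).
Windows ≥ 60 min: (none).

none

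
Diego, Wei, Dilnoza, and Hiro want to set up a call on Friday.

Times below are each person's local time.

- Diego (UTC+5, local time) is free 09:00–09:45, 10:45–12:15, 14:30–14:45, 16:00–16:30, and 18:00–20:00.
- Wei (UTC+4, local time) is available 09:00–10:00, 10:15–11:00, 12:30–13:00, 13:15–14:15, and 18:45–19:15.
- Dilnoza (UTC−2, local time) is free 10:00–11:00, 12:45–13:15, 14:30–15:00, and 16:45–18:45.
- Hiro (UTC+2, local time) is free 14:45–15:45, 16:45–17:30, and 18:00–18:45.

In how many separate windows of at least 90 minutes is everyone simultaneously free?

0

Diego → UTC: 04:00–04:45, 05:45–07:15, 09:30–09:45, 11:00–11:30, 13:00–15:00.
Wei → UTC: 05:00–06:00, 06:15–07:00, 08:30–09:00, 09:15–10:15, 14:45–15:15.
Dilnoza → UTC: 12:00–13:00, 14:45–15:15, 16:30–17:00, 18:45–20:45.
Hiro → UTC: 12:45–13:45, 14:45–15:30, 16:00–16:45.
Diego ∩ Wei: 05:45–06:00, 06:15–07:00, 09:30–09:45, 14:45–15:00.
Diego ∩ Wei ∩ Dilnoza: 14:45–15:00.
Diego ∩ Wei ∩ Dilnoza ∩ Hiro: 14:45–15:00.
Windows ≥ 90 min: (none).
That's 0 windows.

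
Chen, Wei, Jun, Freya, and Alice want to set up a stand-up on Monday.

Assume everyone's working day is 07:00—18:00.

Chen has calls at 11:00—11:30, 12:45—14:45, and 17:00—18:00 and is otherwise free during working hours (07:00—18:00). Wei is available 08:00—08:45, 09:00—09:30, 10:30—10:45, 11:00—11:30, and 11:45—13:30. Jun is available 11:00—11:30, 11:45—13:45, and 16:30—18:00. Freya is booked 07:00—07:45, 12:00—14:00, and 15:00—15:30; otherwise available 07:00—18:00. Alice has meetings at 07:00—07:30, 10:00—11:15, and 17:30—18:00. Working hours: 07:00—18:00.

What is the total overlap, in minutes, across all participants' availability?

Chen free within 07:00–18:00: 07:00–11:00, 11:30–12:45, 14:45–17:00.
Freya free within 07:00–18:00: 07:45–12:00, 14:00–15:00, 15:30–18:00.
Alice free within 07:00–18:00: 07:30–10:00, 11:15–17:30.
Chen ∩ Wei: 08:00–08:45, 09:00–09:30, 10:30–10:45, 11:45–12:45.
Chen ∩ Wei ∩ Jun: 11:45–12:45.
Chen ∩ Wei ∩ Jun ∩ Freya: 11:45–12:00.
Chen ∩ Wei ∩ Jun ∩ Freya ∩ Alice: 11:45–12:00.
Total common minutes: 15.

15 minutes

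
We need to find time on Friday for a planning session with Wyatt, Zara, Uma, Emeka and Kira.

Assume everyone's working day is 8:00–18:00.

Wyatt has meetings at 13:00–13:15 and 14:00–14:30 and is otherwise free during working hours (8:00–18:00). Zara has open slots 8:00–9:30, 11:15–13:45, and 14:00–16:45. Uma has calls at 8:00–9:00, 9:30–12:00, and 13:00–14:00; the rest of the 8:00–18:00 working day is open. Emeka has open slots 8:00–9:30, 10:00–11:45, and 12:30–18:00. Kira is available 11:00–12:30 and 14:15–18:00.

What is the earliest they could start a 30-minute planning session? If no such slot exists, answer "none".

Wyatt free within 08:00–18:00: 08:00–13:00, 13:15–14:00, 14:30–18:00.
Uma free within 08:00–18:00: 09:00–09:30, 12:00–13:00, 14:00–18:00.
Wyatt ∩ Zara: 08:00–09:30, 11:15–13:00, 13:15–13:45, 14:30–16:45.
Wyatt ∩ Zara ∩ Uma: 09:00–09:30, 12:00–13:00, 14:30–16:45.
Wyatt ∩ Zara ∩ Uma ∩ Emeka: 09:00–09:30, 12:30–13:00, 14:30–16:45.
Wyatt ∩ Zara ∩ Uma ∩ Emeka ∩ Kira: 14:30–16:45.
Windows ≥ 30 min: 14:30–16:45.
Earliest such window starts at 14:30.

14:30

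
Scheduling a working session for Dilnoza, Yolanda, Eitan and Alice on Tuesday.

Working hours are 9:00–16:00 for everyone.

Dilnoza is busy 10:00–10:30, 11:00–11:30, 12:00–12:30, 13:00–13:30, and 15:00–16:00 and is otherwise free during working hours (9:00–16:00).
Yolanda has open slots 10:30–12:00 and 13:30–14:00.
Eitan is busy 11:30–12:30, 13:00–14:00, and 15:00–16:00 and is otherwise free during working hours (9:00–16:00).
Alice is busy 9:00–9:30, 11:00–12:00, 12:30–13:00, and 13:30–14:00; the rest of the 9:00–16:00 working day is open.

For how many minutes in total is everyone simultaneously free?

Dilnoza free within 09:00–16:00: 09:00–10:00, 10:30–11:00, 11:30–12:00, 12:30–13:00, 13:30–15:00.
Eitan free within 09:00–16:00: 09:00–11:30, 12:30–13:00, 14:00–15:00.
Alice free within 09:00–16:00: 09:30–11:00, 12:00–12:30, 13:00–13:30, 14:00–16:00.
Dilnoza ∩ Yolanda: 10:30–11:00, 11:30–12:00, 13:30–14:00.
Dilnoza ∩ Yolanda ∩ Eitan: 10:30–11:00.
Dilnoza ∩ Yolanda ∩ Eitan ∩ Alice: 10:30–11:00.
Total common minutes: 30.

30 minutes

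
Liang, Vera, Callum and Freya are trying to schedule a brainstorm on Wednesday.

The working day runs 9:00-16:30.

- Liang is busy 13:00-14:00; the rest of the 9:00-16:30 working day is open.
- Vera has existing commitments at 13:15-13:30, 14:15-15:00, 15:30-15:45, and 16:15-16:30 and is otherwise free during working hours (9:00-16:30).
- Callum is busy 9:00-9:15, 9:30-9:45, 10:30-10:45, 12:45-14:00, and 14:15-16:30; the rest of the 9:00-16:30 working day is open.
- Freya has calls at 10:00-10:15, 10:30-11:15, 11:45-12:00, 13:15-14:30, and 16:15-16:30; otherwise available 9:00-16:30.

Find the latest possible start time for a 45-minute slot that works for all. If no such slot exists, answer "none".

Liang free within 09:00–16:30: 09:00–13:00, 14:00–16:30.
Vera free within 09:00–16:30: 09:00–13:15, 13:30–14:15, 15:00–15:30, 15:45–16:15.
Callum free within 09:00–16:30: 09:15–09:30, 09:45–10:30, 10:45–12:45, 14:00–14:15.
Freya free within 09:00–16:30: 09:00–10:00, 10:15–10:30, 11:15–11:45, 12:00–13:15, 14:30–16:15.
Liang ∩ Vera: 09:00–13:00, 14:00–14:15, 15:00–15:30, 15:45–16:15.
Liang ∩ Vera ∩ Callum: 09:15–09:30, 09:45–10:30, 10:45–12:45, 14:00–14:15.
Liang ∩ Vera ∩ Callum ∩ Freya: 09:15–09:30, 09:45–10:00, 10:15–10:30, 11:15–11:45, 12:00–12:45.
Windows ≥ 45 min: 12:00–12:45.
Latest start in the last window 12:00–12:45 is 12:45 − 45 min = 12:00.

12:00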